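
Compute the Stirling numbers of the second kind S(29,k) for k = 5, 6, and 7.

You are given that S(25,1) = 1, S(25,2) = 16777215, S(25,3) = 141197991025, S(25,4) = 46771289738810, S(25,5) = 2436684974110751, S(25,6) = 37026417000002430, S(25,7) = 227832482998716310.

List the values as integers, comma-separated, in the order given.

1540200411172850701, 49628317055962639176, 588469772213874823272

@26  (26,2):16777215·2+1→33554431, (26,3):141197991025·3+16777215→423610750290, (26,4):46771289738810·4+141197991025→187226356946265, (26,5):2436684974110751·5+46771289738810→12230196160292565, (26,6):37026417000002430·6+2436684974110751→224595186974125331, (26,7):227832482998716310·7+37026417000002430→1631853797991016600
@27  (27,3):423610750290·3+33554431→1270865805301, (27,4):187226356946265·4+423610750290→749329038535350, (27,5):12230196160292565·5+187226356946265→61338207158409090, (27,6):224595186974125331·6+12230196160292565→1359801318005044551, (27,7):1631853797991016600·7+224595186974125331→11647571772911241531
@28  (28,4):749329038535350·4+1270865805301→2998587019946701, (28,5):61338207158409090·5+749329038535350→307440364830580800, (28,6):1359801318005044551·6+61338207158409090→8220146115188676396, (28,7):11647571772911241531·7+1359801318005044551→82892803728383735268
@29  (29,5):307440364830580800·5+2998587019946701→1540200411172850701, (29,6):8220146115188676396·6+307440364830580800→49628317055962639176, (29,7):82892803728383735268·7+8220146115188676396→588469772213874823272
Read S(29,5) = 1540200411172850701, S(29,6) = 49628317055962639176, S(29,7) = 588469772213874823272.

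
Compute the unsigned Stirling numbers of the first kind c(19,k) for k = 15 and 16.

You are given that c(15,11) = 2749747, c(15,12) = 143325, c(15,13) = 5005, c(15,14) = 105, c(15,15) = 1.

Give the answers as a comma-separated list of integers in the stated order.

22323822, 662796

row 16: T[16][12]=15·143325+2749747=4899622  T[16][13]=15·5005+143325=218400  T[16][14]=15·105+5005=6580  T[16][15]=15·1+105=120  T[16][16]=15·0+1=1
row 17: T[17][13]=16·218400+4899622=8394022  T[17][14]=16·6580+218400=323680  T[17][15]=16·120+6580=8500  T[17][16]=16·1+120=136
row 18: T[18][14]=17·323680+8394022=13896582  T[18][15]=17·8500+323680=468180  T[18][16]=17·136+8500=10812
row 19: T[19][15]=18·468180+13896582=22323822  T[19][16]=18·10812+468180=662796
Read c(19,15) = 22323822, c(19,16) = 662796.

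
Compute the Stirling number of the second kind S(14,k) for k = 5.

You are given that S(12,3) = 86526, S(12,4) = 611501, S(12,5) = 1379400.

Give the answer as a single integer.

r13: T_13,4=4×611501+86526=2532530; T_13,5=5×1379400+611501=7508501
r14: T_14,5=5×7508501+2532530=40075035
Read S(14,5) = 40075035.

40075035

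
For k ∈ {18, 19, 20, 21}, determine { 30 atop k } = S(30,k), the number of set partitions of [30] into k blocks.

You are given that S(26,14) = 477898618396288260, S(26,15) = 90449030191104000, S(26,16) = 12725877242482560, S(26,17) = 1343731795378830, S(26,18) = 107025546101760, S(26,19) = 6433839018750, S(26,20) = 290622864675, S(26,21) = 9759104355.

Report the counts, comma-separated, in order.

[27] T[27,15]:15*90449030191104000+477898618396288260=1834634071262848260 · T[27,16]:16*12725877242482560+90449030191104000=294063066070824960 · T[27,17]:17*1343731795378830+12725877242482560=35569317763922670 · T[27,18]:18*107025546101760+1343731795378830=3270191625210510 · T[27,19]:19*6433839018750+107025546101760=229268487458010 · T[27,20]:20*290622864675+6433839018750=12246296312250 · T[27,21]:21*9759104355+290622864675=495564056130
[28] T[28,16]:16*294063066070824960+1834634071262848260=6539643128396047620 · T[28,17]:17*35569317763922670+294063066070824960=898741468057510350 · T[28,18]:18*3270191625210510+35569317763922670=94432767017711850 · T[28,19]:19*229268487458010+3270191625210510=7626292886912700 · T[28,20]:20*12246296312250+229268487458010=474194413703010 · T[28,21]:21*495564056130+12246296312250=22653141490980
[29] T[29,17]:17*898741468057510350+6539643128396047620=21818248085373723570 · T[29,18]:18*94432767017711850+898741468057510350=2598531274376323650 · T[29,19]:19*7626292886912700+94432767017711850=239332331869053150 · T[29,20]:20*474194413703010+7626292886912700=17110181160972900 · T[29,21]:21*22653141490980+474194413703010=949910385013590
[30] T[30,18]:18*2598531274376323650+21818248085373723570=68591811024147549270 · T[30,19]:19*239332331869053150+2598531274376323650=7145845579888333500 · T[30,20]:20*17110181160972900+239332331869053150=581535955088511150 · T[30,21]:21*949910385013590+17110181160972900=37058299246258290
Read S(30,18) = 68591811024147549270, S(30,19) = 7145845579888333500, S(30,20) = 581535955088511150, S(30,21) = 37058299246258290.

68591811024147549270, 7145845579888333500, 581535955088511150, 37058299246258290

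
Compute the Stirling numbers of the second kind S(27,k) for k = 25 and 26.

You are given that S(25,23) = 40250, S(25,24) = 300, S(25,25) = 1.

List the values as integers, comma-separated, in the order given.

i=26: T(26,24)=40250+24·300=47450 | T(26,25)=300+25·1=325 | T(26,26)=1+26·0=1
i=27: T(27,25)=47450+25·325=55575 | T(27,26)=325+26·1=351
Read S(27,25) = 55575, S(27,26) = 351.

55575, 351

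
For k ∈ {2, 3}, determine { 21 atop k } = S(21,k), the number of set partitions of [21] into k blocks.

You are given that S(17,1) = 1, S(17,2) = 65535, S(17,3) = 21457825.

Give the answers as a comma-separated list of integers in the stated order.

1048575, 1742343625

row 18: T[18][1]=1·1+0=1  T[18][2]=2·65535+1=131071  T[18][3]=3·21457825+65535=64439010
row 19: T[19][1]=1·1+0=1  T[19][2]=2·131071+1=262143  T[19][3]=3·64439010+131071=193448101
row 20: T[20][1]=1·1+0=1  T[20][2]=2·262143+1=524287  T[20][3]=3·193448101+262143=580606446
row 21: T[21][2]=2·524287+1=1048575  T[21][3]=3·580606446+524287=1742343625
Read S(21,2) = 1048575, S(21,3) = 1742343625.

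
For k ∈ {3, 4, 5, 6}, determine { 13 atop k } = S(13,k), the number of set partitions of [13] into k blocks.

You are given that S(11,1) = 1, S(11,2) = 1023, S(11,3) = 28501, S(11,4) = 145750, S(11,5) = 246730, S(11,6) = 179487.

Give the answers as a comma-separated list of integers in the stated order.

[12] T[12,2]:2*1023+1=2047 · T[12,3]:3*28501+1023=86526 · T[12,4]:4*145750+28501=611501 · T[12,5]:5*246730+145750=1379400 · T[12,6]:6*179487+246730=1323652
[13] T[13,3]:3*86526+2047=261625 · T[13,4]:4*611501+86526=2532530 · T[13,5]:5*1379400+611501=7508501 · T[13,6]:6*1323652+1379400=9321312
Read S(13,3) = 261625, S(13,4) = 2532530, S(13,5) = 7508501, S(13,6) = 9321312.

261625, 2532530, 7508501, 9321312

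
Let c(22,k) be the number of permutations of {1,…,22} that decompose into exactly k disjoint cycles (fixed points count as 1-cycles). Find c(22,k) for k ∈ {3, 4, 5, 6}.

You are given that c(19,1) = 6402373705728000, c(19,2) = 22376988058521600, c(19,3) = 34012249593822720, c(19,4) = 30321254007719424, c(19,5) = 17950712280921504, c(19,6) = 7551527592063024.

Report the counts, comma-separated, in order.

298631902863216384000, 284093315901811468800, 181664979520697076096, 83637381699544802976

row 20: T[20][1]=19·6402373705728000+0=121645100408832000  T[20][2]=19·22376988058521600+6402373705728000=431565146817638400  T[20][3]=19·34012249593822720+22376988058521600=668609730341153280  T[20][4]=19·30321254007719424+34012249593822720=610116075740491776  T[20][5]=19·17950712280921504+30321254007719424=371384787345228000  T[20][6]=19·7551527592063024+17950712280921504=161429736530118960
row 21: T[21][2]=20·431565146817638400+121645100408832000=8752948036761600000  T[21][3]=20·668609730341153280+431565146817638400=13803759753640704000  T[21][4]=20·610116075740491776+668609730341153280=12870931245150988800  T[21][5]=20·371384787345228000+610116075740491776=8037811822645051776  T[21][6]=20·161429736530118960+371384787345228000=3599979517947607200
row 22: T[22][3]=21·13803759753640704000+8752948036761600000=298631902863216384000  T[22][4]=21·12870931245150988800+13803759753640704000=284093315901811468800  T[22][5]=21·8037811822645051776+12870931245150988800=181664979520697076096  T[22][6]=21·3599979517947607200+8037811822645051776=83637381699544802976
Read c(22,3) = 298631902863216384000, c(22,4) = 284093315901811468800, c(22,5) = 181664979520697076096, c(22,6) = 83637381699544802976.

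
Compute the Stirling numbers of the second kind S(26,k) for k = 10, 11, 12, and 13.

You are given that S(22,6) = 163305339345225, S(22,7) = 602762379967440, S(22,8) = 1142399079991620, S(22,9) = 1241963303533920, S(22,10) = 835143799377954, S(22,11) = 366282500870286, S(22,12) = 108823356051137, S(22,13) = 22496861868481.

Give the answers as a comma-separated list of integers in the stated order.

13199555372846848005, 10029078340998476760, 5149507353856958820, 1850568574253550060

i=23: T(23,7)=163305339345225+7·602762379967440=4382641999117305 | T(23,8)=602762379967440+8·1142399079991620=9741955019900400 | T(23,9)=1142399079991620+9·1241963303533920=12320068811796900 | T(23,10)=1241963303533920+10·835143799377954=9593401297313460 | T(23,11)=835143799377954+11·366282500870286=4864251308951100 | T(23,12)=366282500870286+12·108823356051137=1672162773483930 | T(23,13)=108823356051137+13·22496861868481=401282560341390
i=24: T(24,8)=4382641999117305+8·9741955019900400=82318282158320505 | T(24,9)=9741955019900400+9·12320068811796900=120622574326072500 | T(24,10)=12320068811796900+10·9593401297313460=108254081784931500 | T(24,11)=9593401297313460+11·4864251308951100=63100165695775560 | T(24,12)=4864251308951100+12·1672162773483930=24930204590758260 | T(24,13)=1672162773483930+13·401282560341390=6888836057922000
i=25: T(25,9)=82318282158320505+9·120622574326072500=1167921451092973005 | T(25,10)=120622574326072500+10·108254081784931500=1203163392175387500 | T(25,11)=108254081784931500+11·63100165695775560=802355904438462660 | T(25,12)=63100165695775560+12·24930204590758260=362262620784874680 | T(25,13)=24930204590758260+13·6888836057922000=114485073343744260
i=26: T(26,10)=1167921451092973005+10·1203163392175387500=13199555372846848005 | T(26,11)=1203163392175387500+11·802355904438462660=10029078340998476760 | T(26,12)=802355904438462660+12·362262620784874680=5149507353856958820 | T(26,13)=362262620784874680+13·114485073343744260=1850568574253550060
Read S(26,10) = 13199555372846848005, S(26,11) = 10029078340998476760, S(26,12) = 5149507353856958820, S(26,13) = 1850568574253550060.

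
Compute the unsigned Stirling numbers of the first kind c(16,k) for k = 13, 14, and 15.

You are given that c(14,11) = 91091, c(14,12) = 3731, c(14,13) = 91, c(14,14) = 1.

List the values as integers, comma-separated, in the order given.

218400, 6580, 120

i=15: T(15,12)=91091+14·3731=143325 | T(15,13)=3731+14·91=5005 | T(15,14)=91+14·1=105 | T(15,15)=1+14·0=1
i=16: T(16,13)=143325+15·5005=218400 | T(16,14)=5005+15·105=6580 | T(16,15)=105+15·1=120
Read c(16,13) = 218400, c(16,14) = 6580, c(16,15) = 120.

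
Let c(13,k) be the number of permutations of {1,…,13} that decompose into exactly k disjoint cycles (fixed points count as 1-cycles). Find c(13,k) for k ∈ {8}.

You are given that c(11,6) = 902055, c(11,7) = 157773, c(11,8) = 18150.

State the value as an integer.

r12: T_12,7=11×157773+902055=2637558; T_12,8=11×18150+157773=357423
r13: T_13,8=12×357423+2637558=6926634
Read c(13,8) = 6926634.

6926634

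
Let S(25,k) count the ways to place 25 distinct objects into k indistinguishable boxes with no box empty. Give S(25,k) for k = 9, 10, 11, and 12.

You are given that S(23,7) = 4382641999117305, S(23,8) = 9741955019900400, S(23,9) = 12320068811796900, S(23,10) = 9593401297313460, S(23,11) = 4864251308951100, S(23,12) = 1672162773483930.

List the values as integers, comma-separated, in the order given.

1167921451092973005, 1203163392175387500, 802355904438462660, 362262620784874680

@24  (24,8):9741955019900400·8+4382641999117305→82318282158320505, (24,9):12320068811796900·9+9741955019900400→120622574326072500, (24,10):9593401297313460·10+12320068811796900→108254081784931500, (24,11):4864251308951100·11+9593401297313460→63100165695775560, (24,12):1672162773483930·12+4864251308951100→24930204590758260
@25  (25,9):120622574326072500·9+82318282158320505→1167921451092973005, (25,10):108254081784931500·10+120622574326072500→1203163392175387500, (25,11):63100165695775560·11+108254081784931500→802355904438462660, (25,12):24930204590758260·12+63100165695775560→362262620784874680
Read S(25,9) = 1167921451092973005, S(25,10) = 1203163392175387500, S(25,11) = 802355904438462660, S(25,12) = 362262620784874680.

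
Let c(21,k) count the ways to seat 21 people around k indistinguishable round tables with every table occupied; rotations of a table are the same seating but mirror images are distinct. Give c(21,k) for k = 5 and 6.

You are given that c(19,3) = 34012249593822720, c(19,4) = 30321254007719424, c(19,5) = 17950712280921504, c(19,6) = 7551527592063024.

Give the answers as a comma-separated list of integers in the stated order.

8037811822645051776, 3599979517947607200

@20  (20,4):30321254007719424·19+34012249593822720→610116075740491776, (20,5):17950712280921504·19+30321254007719424→371384787345228000, (20,6):7551527592063024·19+17950712280921504→161429736530118960
@21  (21,5):371384787345228000·20+610116075740491776→8037811822645051776, (21,6):161429736530118960·20+371384787345228000→3599979517947607200
Read c(21,5) = 8037811822645051776, c(21,6) = 3599979517947607200.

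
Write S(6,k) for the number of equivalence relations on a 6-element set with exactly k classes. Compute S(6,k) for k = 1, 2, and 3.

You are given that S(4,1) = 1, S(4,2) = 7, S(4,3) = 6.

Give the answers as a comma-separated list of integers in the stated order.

1, 31, 90

[5] T[5,1]:1*1+0=1 · T[5,2]:2*7+1=15 · T[5,3]:3*6+7=25
[6] T[6,1]:1*1+0=1 · T[6,2]:2*15+1=31 · T[6,3]:3*25+15=90
Read S(6,1) = 1, S(6,2) = 31, S(6,3) = 90.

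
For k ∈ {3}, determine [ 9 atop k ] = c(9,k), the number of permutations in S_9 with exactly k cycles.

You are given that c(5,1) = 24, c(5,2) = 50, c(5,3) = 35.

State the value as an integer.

118124

@6  (6,1):24·5+0→120, (6,2):50·5+24→274, (6,3):35·5+50→225
@7  (7,1):120·6+0→720, (7,2):274·6+120→1764, (7,3):225·6+274→1624
@8  (8,2):1764·7+720→13068, (8,3):1624·7+1764→13132
@9  (9,3):13132·8+13068→118124
Read c(9,3) = 118124.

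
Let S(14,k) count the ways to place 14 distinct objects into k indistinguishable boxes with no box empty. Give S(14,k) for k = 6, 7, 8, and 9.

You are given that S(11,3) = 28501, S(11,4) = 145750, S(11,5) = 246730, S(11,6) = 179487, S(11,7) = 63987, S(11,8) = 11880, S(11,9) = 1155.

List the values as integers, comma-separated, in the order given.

63436373, 49329280, 20912320, 5135130

r12: T_12,4=4×145750+28501=611501; T_12,5=5×246730+145750=1379400; T_12,6=6×179487+246730=1323652; T_12,7=7×63987+179487=627396; T_12,8=8×11880+63987=159027; T_12,9=9×1155+11880=22275
r13: T_13,5=5×1379400+611501=7508501; T_13,6=6×1323652+1379400=9321312; T_13,7=7×627396+1323652=5715424; T_13,8=8×159027+627396=1899612; T_13,9=9×22275+159027=359502
r14: T_14,6=6×9321312+7508501=63436373; T_14,7=7×5715424+9321312=49329280; T_14,8=8×1899612+5715424=20912320; T_14,9=9×359502+1899612=5135130
Read S(14,6) = 63436373, S(14,7) = 49329280, S(14,8) = 20912320, S(14,9) = 5135130.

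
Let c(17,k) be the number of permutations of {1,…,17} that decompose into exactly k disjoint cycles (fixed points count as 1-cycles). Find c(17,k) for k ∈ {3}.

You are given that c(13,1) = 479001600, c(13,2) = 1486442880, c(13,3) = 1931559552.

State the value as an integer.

r14: T_14,1=13×479001600+0=6227020800; T_14,2=13×1486442880+479001600=19802759040; T_14,3=13×1931559552+1486442880=26596717056
r15: T_15,1=14×6227020800+0=87178291200; T_15,2=14×19802759040+6227020800=283465647360; T_15,3=14×26596717056+19802759040=392156797824
r16: T_16,2=15×283465647360+87178291200=4339163001600; T_16,3=15×392156797824+283465647360=6165817614720
r17: T_17,3=16×6165817614720+4339163001600=102992244837120
Read c(17,3) = 102992244837120.

102992244837120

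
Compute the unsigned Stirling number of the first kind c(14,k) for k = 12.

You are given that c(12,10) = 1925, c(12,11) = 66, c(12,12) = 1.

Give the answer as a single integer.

3731

i=13: T(13,11)=1925+12·66=2717 | T(13,12)=66+12·1=78
i=14: T(14,12)=2717+13·78=3731
Read c(14,12) = 3731.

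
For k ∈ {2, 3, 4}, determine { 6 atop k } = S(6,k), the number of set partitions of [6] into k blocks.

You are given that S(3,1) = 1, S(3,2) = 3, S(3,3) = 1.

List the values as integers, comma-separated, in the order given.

31, 90, 65

i=4: T(4,1)=0+1·1=1 | T(4,2)=1+2·3=7 | T(4,3)=3+3·1=6 | T(4,4)=1+4·0=1
i=5: T(5,1)=0+1·1=1 | T(5,2)=1+2·7=15 | T(5,3)=7+3·6=25 | T(5,4)=6+4·1=10
i=6: T(6,2)=1+2·15=31 | T(6,3)=15+3·25=90 | T(6,4)=25+4·10=65
Read S(6,2) = 31, S(6,3) = 90, S(6,4) = 65.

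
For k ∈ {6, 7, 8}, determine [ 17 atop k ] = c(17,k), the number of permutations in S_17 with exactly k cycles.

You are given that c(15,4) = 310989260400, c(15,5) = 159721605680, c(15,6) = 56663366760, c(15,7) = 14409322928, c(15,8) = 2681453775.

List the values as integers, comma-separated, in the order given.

i=16: T(16,5)=310989260400+15·159721605680=2706813345600 | T(16,6)=159721605680+15·56663366760=1009672107080 | T(16,7)=56663366760+15·14409322928=272803210680 | T(16,8)=14409322928+15·2681453775=54631129553
i=17: T(17,6)=2706813345600+16·1009672107080=18861567058880 | T(17,7)=1009672107080+16·272803210680=5374523477960 | T(17,8)=272803210680+16·54631129553=1146901283528
Read c(17,6) = 18861567058880, c(17,7) = 5374523477960, c(17,8) = 1146901283528.

18861567058880, 5374523477960, 1146901283528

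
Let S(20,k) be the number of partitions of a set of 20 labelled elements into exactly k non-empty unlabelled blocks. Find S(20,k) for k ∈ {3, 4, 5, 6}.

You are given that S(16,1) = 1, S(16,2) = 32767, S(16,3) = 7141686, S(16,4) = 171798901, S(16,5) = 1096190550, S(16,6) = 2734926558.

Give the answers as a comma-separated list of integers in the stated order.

580606446, 45232115901, 749206090500, 4306078895384

row 17: T[17][1]=1·1+0=1  T[17][2]=2·32767+1=65535  T[17][3]=3·7141686+32767=21457825  T[17][4]=4·171798901+7141686=694337290  T[17][5]=5·1096190550+171798901=5652751651  T[17][6]=6·2734926558+1096190550=17505749898
row 18: T[18][1]=1·1+0=1  T[18][2]=2·65535+1=131071  T[18][3]=3·21457825+65535=64439010  T[18][4]=4·694337290+21457825=2798806985  T[18][5]=5·5652751651+694337290=28958095545  T[18][6]=6·17505749898+5652751651=110687251039
row 19: T[19][2]=2·131071+1=262143  T[19][3]=3·64439010+131071=193448101  T[19][4]=4·2798806985+64439010=11259666950  T[19][5]=5·28958095545+2798806985=147589284710  T[19][6]=6·110687251039+28958095545=693081601779
row 20: T[20][3]=3·193448101+262143=580606446  T[20][4]=4·11259666950+193448101=45232115901  T[20][5]=5·147589284710+11259666950=749206090500  T[20][6]=6·693081601779+147589284710=4306078895384
Read S(20,3) = 580606446, S(20,4) = 45232115901, S(20,5) = 749206090500, S(20,6) = 4306078895384.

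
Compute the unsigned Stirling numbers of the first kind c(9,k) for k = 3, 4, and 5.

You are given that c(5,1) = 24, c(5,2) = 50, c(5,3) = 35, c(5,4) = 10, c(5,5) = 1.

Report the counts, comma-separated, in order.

118124, 67284, 22449

[6] T[6,1]:5*24+0=120 · T[6,2]:5*50+24=274 · T[6,3]:5*35+50=225 · T[6,4]:5*10+35=85 · T[6,5]:5*1+10=15
[7] T[7,1]:6*120+0=720 · T[7,2]:6*274+120=1764 · T[7,3]:6*225+274=1624 · T[7,4]:6*85+225=735 · T[7,5]:6*15+85=175
[8] T[8,2]:7*1764+720=13068 · T[8,3]:7*1624+1764=13132 · T[8,4]:7*735+1624=6769 · T[8,5]:7*175+735=1960
[9] T[9,3]:8*13132+13068=118124 · T[9,4]:8*6769+13132=67284 · T[9,5]:8*1960+6769=22449
Read c(9,3) = 118124, c(9,4) = 67284, c(9,5) = 22449.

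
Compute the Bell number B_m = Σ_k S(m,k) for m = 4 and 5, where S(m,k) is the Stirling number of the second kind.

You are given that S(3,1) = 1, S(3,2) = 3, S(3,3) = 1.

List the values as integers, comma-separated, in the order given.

row 4: T[4][1]=1·1+0=1  T[4][2]=2·3+1=7  T[4][3]=3·1+3=6  T[4][4]=4·0+1=1
row 5: T[5][1]=1·1+0=1  T[5][2]=2·7+1=15  T[5][3]=3·6+7=25  T[5][4]=4·1+6=10  T[5][5]=5·0+1=1
B_4 = ΣS(4,k) = 1+7+6+1 = 15
B_5 = ΣS(5,k) = 1+15+25+10+1 = 52

15, 52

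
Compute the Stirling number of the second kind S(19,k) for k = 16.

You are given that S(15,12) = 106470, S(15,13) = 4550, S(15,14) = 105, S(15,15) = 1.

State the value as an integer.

[16] T[16,13]:13*4550+106470=165620 · T[16,14]:14*105+4550=6020 · T[16,15]:15*1+105=120 · T[16,16]:16*0+1=1
[17] T[17,14]:14*6020+165620=249900 · T[17,15]:15*120+6020=7820 · T[17,16]:16*1+120=136
[18] T[18,15]:15*7820+249900=367200 · T[18,16]:16*136+7820=9996
[19] T[19,16]:16*9996+367200=527136
Read S(19,16) = 527136.

527136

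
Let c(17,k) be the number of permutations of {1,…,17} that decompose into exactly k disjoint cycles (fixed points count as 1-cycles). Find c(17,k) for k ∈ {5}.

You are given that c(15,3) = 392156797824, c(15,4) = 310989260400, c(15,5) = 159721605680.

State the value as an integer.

@16  (16,4):310989260400·15+392156797824→5056995703824, (16,5):159721605680·15+310989260400→2706813345600
@17  (17,5):2706813345600·16+5056995703824→48366009233424
Read c(17,5) = 48366009233424.

48366009233424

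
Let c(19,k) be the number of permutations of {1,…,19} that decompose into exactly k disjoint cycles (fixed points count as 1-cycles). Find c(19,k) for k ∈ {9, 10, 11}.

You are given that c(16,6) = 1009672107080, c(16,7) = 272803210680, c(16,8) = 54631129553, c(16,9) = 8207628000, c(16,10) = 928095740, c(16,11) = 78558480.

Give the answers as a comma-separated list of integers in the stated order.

[17] T[17,7]:16*272803210680+1009672107080=5374523477960 · T[17,8]:16*54631129553+272803210680=1146901283528 · T[17,9]:16*8207628000+54631129553=185953177553 · T[17,10]:16*928095740+8207628000=23057159840 · T[17,11]:16*78558480+928095740=2185031420
[18] T[18,8]:17*1146901283528+5374523477960=24871845297936 · T[18,9]:17*185953177553+1146901283528=4308105301929 · T[18,10]:17*23057159840+185953177553=577924894833 · T[18,11]:17*2185031420+23057159840=60202693980
[19] T[19,9]:18*4308105301929+24871845297936=102417740732658 · T[19,10]:18*577924894833+4308105301929=14710753408923 · T[19,11]:18*60202693980+577924894833=1661573386473
Read c(19,9) = 102417740732658, c(19,10) = 14710753408923, c(19,11) = 1661573386473.

102417740732658, 14710753408923, 1661573386473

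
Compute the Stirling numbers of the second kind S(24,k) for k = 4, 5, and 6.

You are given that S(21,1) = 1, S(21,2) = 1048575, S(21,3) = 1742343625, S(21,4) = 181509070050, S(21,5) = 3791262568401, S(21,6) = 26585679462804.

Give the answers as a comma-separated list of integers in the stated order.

11681056634501, 485000783495250, 6090236036084530

row 22: T[22][2]=2·1048575+1=2097151  T[22][3]=3·1742343625+1048575=5228079450  T[22][4]=4·181509070050+1742343625=727778623825  T[22][5]=5·3791262568401+181509070050=19137821912055  T[22][6]=6·26585679462804+3791262568401=163305339345225
row 23: T[23][3]=3·5228079450+2097151=15686335501  T[23][4]=4·727778623825+5228079450=2916342574750  T[23][5]=5·19137821912055+727778623825=96416888184100  T[23][6]=6·163305339345225+19137821912055=998969857983405
row 24: T[24][4]=4·2916342574750+15686335501=11681056634501  T[24][5]=5·96416888184100+2916342574750=485000783495250  T[24][6]=6·998969857983405+96416888184100=6090236036084530
Read S(24,4) = 11681056634501, S(24,5) = 485000783495250, S(24,6) = 6090236036084530.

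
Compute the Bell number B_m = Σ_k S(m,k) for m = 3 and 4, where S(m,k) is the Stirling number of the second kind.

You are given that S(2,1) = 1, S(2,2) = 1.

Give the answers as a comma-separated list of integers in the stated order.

[3] T[3,1]:1*1+0=1 · T[3,2]:2*1+1=3 · T[3,3]:3*0+1=1
[4] T[4,1]:1*1+0=1 · T[4,2]:2*3+1=7 · T[4,3]:3*1+3=6 · T[4,4]:4*0+1=1
B_3 = ΣS(3,k) = 1+3+1 = 5
B_4 = ΣS(4,k) = 1+7+6+1 = 15

5, 15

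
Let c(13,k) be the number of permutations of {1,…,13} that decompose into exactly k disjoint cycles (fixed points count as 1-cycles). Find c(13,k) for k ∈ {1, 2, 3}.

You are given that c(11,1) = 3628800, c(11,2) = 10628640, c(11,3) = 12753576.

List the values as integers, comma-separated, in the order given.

479001600, 1486442880, 1931559552

@12  (12,1):3628800·11+0→39916800, (12,2):10628640·11+3628800→120543840, (12,3):12753576·11+10628640→150917976
@13  (13,1):39916800·12+0→479001600, (13,2):120543840·12+39916800→1486442880, (13,3):150917976·12+120543840→1931559552
Read c(13,1) = 479001600, c(13,2) = 1486442880, c(13,3) = 1931559552.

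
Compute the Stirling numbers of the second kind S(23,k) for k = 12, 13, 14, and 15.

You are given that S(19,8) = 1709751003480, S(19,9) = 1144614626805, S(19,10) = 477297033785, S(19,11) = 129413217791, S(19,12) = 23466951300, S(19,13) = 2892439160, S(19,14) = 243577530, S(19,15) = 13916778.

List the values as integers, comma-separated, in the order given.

i=20: T(20,9)=1709751003480+9·1144614626805=12011282644725 | T(20,10)=1144614626805+10·477297033785=5917584964655 | T(20,11)=477297033785+11·129413217791=1900842429486 | T(20,12)=129413217791+12·23466951300=411016633391 | T(20,13)=23466951300+13·2892439160=61068660380 | T(20,14)=2892439160+14·243577530=6302524580 | T(20,15)=243577530+15·13916778=452329200
i=21: T(21,10)=12011282644725+10·5917584964655=71187132291275 | T(21,11)=5917584964655+11·1900842429486=26826851689001 | T(21,12)=1900842429486+12·411016633391=6833042030178 | T(21,13)=411016633391+13·61068660380=1204909218331 | T(21,14)=61068660380+14·6302524580=149304004500 | T(21,15)=6302524580+15·452329200=13087462580
i=22: T(22,11)=71187132291275+11·26826851689001=366282500870286 | T(22,12)=26826851689001+12·6833042030178=108823356051137 | T(22,13)=6833042030178+13·1204909218331=22496861868481 | T(22,14)=1204909218331+14·149304004500=3295165281331 | T(22,15)=149304004500+15·13087462580=345615943200
i=23: T(23,12)=366282500870286+12·108823356051137=1672162773483930 | T(23,13)=108823356051137+13·22496861868481=401282560341390 | T(23,14)=22496861868481+14·3295165281331=68629175807115 | T(23,15)=3295165281331+15·345615943200=8479404429331
Read S(23,12) = 1672162773483930, S(23,13) = 401282560341390, S(23,14) = 68629175807115, S(23,15) = 8479404429331.

1672162773483930, 401282560341390, 68629175807115, 8479404429331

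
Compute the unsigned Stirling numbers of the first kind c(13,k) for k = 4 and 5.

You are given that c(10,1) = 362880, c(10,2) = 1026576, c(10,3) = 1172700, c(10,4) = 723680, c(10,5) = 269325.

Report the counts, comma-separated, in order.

@11  (11,2):1026576·10+362880→10628640, (11,3):1172700·10+1026576→12753576, (11,4):723680·10+1172700→8409500, (11,5):269325·10+723680→3416930
@12  (12,3):12753576·11+10628640→150917976, (12,4):8409500·11+12753576→105258076, (12,5):3416930·11+8409500→45995730
@13  (13,4):105258076·12+150917976→1414014888, (13,5):45995730·12+105258076→657206836
Read c(13,4) = 1414014888, c(13,5) = 657206836.

1414014888, 657206836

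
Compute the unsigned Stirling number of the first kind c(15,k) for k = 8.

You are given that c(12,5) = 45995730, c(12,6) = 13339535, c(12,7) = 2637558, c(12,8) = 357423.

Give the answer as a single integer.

2681453775

@13  (13,6):13339535·12+45995730→206070150, (13,7):2637558·12+13339535→44990231, (13,8):357423·12+2637558→6926634
@14  (14,7):44990231·13+206070150→790943153, (14,8):6926634·13+44990231→135036473
@15  (15,8):135036473·14+790943153→2681453775
Read c(15,8) = 2681453775.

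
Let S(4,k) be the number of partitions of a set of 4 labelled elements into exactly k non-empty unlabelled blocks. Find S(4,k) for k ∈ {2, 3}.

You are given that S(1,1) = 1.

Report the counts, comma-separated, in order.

7, 6

i=2: T(2,1)=0+1·1=1 | T(2,2)=1+2·0=1
i=3: T(3,1)=0+1·1=1 | T(3,2)=1+2·1=3 | T(3,3)=1+3·0=1
i=4: T(4,2)=1+2·3=7 | T(4,3)=3+3·1=6
Read S(4,2) = 7, S(4,3) = 6.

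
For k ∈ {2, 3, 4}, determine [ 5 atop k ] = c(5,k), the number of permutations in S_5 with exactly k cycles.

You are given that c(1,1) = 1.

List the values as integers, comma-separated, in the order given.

@2  (2,1):1·1+0→1, (2,2):0·1+1→1
@3  (3,1):1·2+0→2, (3,2):1·2+1→3, (3,3):0·2+1→1
@4  (4,1):2·3+0→6, (4,2):3·3+2→11, (4,3):1·3+3→6, (4,4):0·3+1→1
@5  (5,2):11·4+6→50, (5,3):6·4+11→35, (5,4):1·4+6→10
Read c(5,2) = 50, c(5,3) = 35, c(5,4) = 10.

50, 35, 10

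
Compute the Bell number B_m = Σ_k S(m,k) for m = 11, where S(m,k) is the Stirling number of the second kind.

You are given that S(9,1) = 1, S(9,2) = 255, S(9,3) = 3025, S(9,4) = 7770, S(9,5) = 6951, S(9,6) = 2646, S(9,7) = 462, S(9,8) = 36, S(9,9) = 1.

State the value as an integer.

678570

i=10: T(10,1)=0+1·1=1 | T(10,2)=1+2·255=511 | T(10,3)=255+3·3025=9330 | T(10,4)=3025+4·7770=34105 | T(10,5)=7770+5·6951=42525 | T(10,6)=6951+6·2646=22827 | T(10,7)=2646+7·462=5880 | T(10,8)=462+8·36=750 | T(10,9)=36+9·1=45 | T(10,10)=1+10·0=1
i=11: T(11,1)=0+1·1=1 | T(11,2)=1+2·511=1023 | T(11,3)=511+3·9330=28501 | T(11,4)=9330+4·34105=145750 | T(11,5)=34105+5·42525=246730 | T(11,6)=42525+6·22827=179487 | T(11,7)=22827+7·5880=63987 | T(11,8)=5880+8·750=11880 | T(11,9)=750+9·45=1155 | T(11,10)=45+10·1=55 | T(11,11)=1+11·0=1
B_11 = ΣS(11,k) = 1+1023+28501+145750+246730+179487+63987+11880+1155+55+1 = 678570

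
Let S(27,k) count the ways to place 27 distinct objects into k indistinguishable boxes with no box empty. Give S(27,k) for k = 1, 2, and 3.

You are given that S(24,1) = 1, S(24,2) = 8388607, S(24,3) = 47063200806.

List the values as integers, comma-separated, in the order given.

1, 67108863, 1270865805301

i=25: T(25,1)=0+1·1=1 | T(25,2)=1+2·8388607=16777215 | T(25,3)=8388607+3·47063200806=141197991025
i=26: T(26,1)=0+1·1=1 | T(26,2)=1+2·16777215=33554431 | T(26,3)=16777215+3·141197991025=423610750290
i=27: T(27,1)=0+1·1=1 | T(27,2)=1+2·33554431=67108863 | T(27,3)=33554431+3·423610750290=1270865805301
Read S(27,1) = 1, S(27,2) = 67108863, S(27,3) = 1270865805301.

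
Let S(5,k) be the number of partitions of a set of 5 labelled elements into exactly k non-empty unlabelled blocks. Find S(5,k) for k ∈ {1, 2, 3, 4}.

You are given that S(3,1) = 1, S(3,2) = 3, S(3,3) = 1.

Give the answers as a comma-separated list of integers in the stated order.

1, 15, 25, 10

@4  (4,1):1·1+0→1, (4,2):3·2+1→7, (4,3):1·3+3→6, (4,4):0·4+1→1
@5  (5,1):1·1+0→1, (5,2):7·2+1→15, (5,3):6·3+7→25, (5,4):1·4+6→10
Read S(5,1) = 1, S(5,2) = 15, S(5,3) = 25, S(5,4) = 10.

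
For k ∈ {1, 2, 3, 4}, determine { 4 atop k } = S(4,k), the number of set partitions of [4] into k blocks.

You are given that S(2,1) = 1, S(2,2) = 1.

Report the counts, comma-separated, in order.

[3] T[3,1]:1*1+0=1 · T[3,2]:2*1+1=3 · T[3,3]:3*0+1=1
[4] T[4,1]:1*1+0=1 · T[4,2]:2*3+1=7 · T[4,3]:3*1+3=6 · T[4,4]:4*0+1=1
Read S(4,1) = 1, S(4,2) = 7, S(4,3) = 6, S(4,4) = 1.

1, 7, 6, 1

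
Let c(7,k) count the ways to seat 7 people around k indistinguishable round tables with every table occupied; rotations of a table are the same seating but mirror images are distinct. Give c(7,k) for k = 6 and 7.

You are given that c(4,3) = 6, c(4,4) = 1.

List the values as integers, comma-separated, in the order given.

21, 1

r5: T_5,4=4×1+6=10; T_5,5=4×0+1=1
r6: T_6,5=5×1+10=15; T_6,6=5×0+1=1
r7: T_7,6=6×1+15=21; T_7,7=6×0+1=1
Read c(7,6) = 21, c(7,7) = 1.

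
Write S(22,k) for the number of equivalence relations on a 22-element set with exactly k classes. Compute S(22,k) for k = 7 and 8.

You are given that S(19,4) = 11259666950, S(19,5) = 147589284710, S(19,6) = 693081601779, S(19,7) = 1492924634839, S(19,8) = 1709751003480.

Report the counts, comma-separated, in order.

[20] T[20,5]:5*147589284710+11259666950=749206090500 · T[20,6]:6*693081601779+147589284710=4306078895384 · T[20,7]:7*1492924634839+693081601779=11143554045652 · T[20,8]:8*1709751003480+1492924634839=15170932662679
[21] T[21,6]:6*4306078895384+749206090500=26585679462804 · T[21,7]:7*11143554045652+4306078895384=82310957214948 · T[21,8]:8*15170932662679+11143554045652=132511015347084
[22] T[22,7]:7*82310957214948+26585679462804=602762379967440 · T[22,8]:8*132511015347084+82310957214948=1142399079991620
Read S(22,7) = 602762379967440, S(22,8) = 1142399079991620.

602762379967440, 1142399079991620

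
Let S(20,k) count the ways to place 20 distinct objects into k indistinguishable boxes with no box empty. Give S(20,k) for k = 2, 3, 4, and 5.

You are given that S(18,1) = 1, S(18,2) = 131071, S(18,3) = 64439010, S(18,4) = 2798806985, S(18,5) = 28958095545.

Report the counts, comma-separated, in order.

row 19: T[19][1]=1·1+0=1  T[19][2]=2·131071+1=262143  T[19][3]=3·64439010+131071=193448101  T[19][4]=4·2798806985+64439010=11259666950  T[19][5]=5·28958095545+2798806985=147589284710
row 20: T[20][2]=2·262143+1=524287  T[20][3]=3·193448101+262143=580606446  T[20][4]=4·11259666950+193448101=45232115901  T[20][5]=5·147589284710+11259666950=749206090500
Read S(20,2) = 524287, S(20,3) = 580606446, S(20,4) = 45232115901, S(20,5) = 749206090500.

524287, 580606446, 45232115901, 749206090500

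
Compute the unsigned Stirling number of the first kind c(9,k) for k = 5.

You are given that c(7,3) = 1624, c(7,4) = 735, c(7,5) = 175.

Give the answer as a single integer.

@8  (8,4):735·7+1624→6769, (8,5):175·7+735→1960
@9  (9,5):1960·8+6769→22449
Read c(9,5) = 22449.

22449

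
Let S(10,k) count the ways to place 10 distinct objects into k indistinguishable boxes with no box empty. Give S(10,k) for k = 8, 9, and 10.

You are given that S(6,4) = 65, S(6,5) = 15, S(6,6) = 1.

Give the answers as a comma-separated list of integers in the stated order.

750, 45, 1

r7: T_7,5=5×15+65=140; T_7,6=6×1+15=21; T_7,7=7×0+1=1
r8: T_8,6=6×21+140=266; T_8,7=7×1+21=28; T_8,8=8×0+1=1
r9: T_9,7=7×28+266=462; T_9,8=8×1+28=36; T_9,9=9×0+1=1
r10: T_10,8=8×36+462=750; T_10,9=9×1+36=45; T_10,10=10×0+1=1
Read S(10,8) = 750, S(10,9) = 45, S(10,10) = 1.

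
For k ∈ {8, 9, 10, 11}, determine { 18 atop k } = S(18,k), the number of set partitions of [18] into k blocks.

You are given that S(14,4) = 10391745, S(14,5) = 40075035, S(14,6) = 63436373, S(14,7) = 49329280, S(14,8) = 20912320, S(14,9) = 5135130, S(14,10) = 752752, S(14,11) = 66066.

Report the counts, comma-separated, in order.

189036065010, 106175395755, 37112163803, 8391004908

row 15: T[15][5]=5·40075035+10391745=210766920  T[15][6]=6·63436373+40075035=420693273  T[15][7]=7·49329280+63436373=408741333  T[15][8]=8·20912320+49329280=216627840  T[15][9]=9·5135130+20912320=67128490  T[15][10]=10·752752+5135130=12662650  T[15][11]=11·66066+752752=1479478
row 16: T[16][6]=6·420693273+210766920=2734926558  T[16][7]=7·408741333+420693273=3281882604  T[16][8]=8·216627840+408741333=2141764053  T[16][9]=9·67128490+216627840=820784250  T[16][10]=10·12662650+67128490=193754990  T[16][11]=11·1479478+12662650=28936908
row 17: T[17][7]=7·3281882604+2734926558=25708104786  T[17][8]=8·2141764053+3281882604=20415995028  T[17][9]=9·820784250+2141764053=9528822303  T[17][10]=10·193754990+820784250=2758334150  T[17][11]=11·28936908+193754990=512060978
row 18: T[18][8]=8·20415995028+25708104786=189036065010  T[18][9]=9·9528822303+20415995028=106175395755  T[18][10]=10·2758334150+9528822303=37112163803  T[18][11]=11·512060978+2758334150=8391004908
Read S(18,8) = 189036065010, S(18,9) = 106175395755, S(18,10) = 37112163803, S(18,11) = 8391004908.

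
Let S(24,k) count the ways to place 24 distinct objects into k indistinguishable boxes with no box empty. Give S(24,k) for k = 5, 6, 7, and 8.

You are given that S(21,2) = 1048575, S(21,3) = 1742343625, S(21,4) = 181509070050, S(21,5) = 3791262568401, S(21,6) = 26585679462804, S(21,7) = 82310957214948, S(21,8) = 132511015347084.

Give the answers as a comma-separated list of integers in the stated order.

r22: T_22,3=3×1742343625+1048575=5228079450; T_22,4=4×181509070050+1742343625=727778623825; T_22,5=5×3791262568401+181509070050=19137821912055; T_22,6=6×26585679462804+3791262568401=163305339345225; T_22,7=7×82310957214948+26585679462804=602762379967440; T_22,8=8×132511015347084+82310957214948=1142399079991620
r23: T_23,4=4×727778623825+5228079450=2916342574750; T_23,5=5×19137821912055+727778623825=96416888184100; T_23,6=6×163305339345225+19137821912055=998969857983405; T_23,7=7×602762379967440+163305339345225=4382641999117305; T_23,8=8×1142399079991620+602762379967440=9741955019900400
r24: T_24,5=5×96416888184100+2916342574750=485000783495250; T_24,6=6×998969857983405+96416888184100=6090236036084530; T_24,7=7×4382641999117305+998969857983405=31677463851804540; T_24,8=8×9741955019900400+4382641999117305=82318282158320505
Read S(24,5) = 485000783495250, S(24,6) = 6090236036084530, S(24,7) = 31677463851804540, S(24,8) = 82318282158320505.

485000783495250, 6090236036084530, 31677463851804540, 82318282158320505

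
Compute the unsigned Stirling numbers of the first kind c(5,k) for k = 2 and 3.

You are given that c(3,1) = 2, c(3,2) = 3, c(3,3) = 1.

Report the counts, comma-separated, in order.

50, 35

[4] T[4,1]:3*2+0=6 · T[4,2]:3*3+2=11 · T[4,3]:3*1+3=6
[5] T[5,2]:4*11+6=50 · T[5,3]:4*6+11=35
Read c(5,2) = 50, c(5,3) = 35.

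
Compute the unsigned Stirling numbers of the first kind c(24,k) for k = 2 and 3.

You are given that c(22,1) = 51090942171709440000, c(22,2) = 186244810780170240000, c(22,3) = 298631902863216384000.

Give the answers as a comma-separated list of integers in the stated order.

r23: T_23,1=22×51090942171709440000+0=1124000727777607680000; T_23,2=22×186244810780170240000+51090942171709440000=4148476779335454720000; T_23,3=22×298631902863216384000+186244810780170240000=6756146673770930688000
r24: T_24,2=23×4148476779335454720000+1124000727777607680000=96538966652493066240000; T_24,3=23×6756146673770930688000+4148476779335454720000=159539850276066860544000
Read c(24,2) = 96538966652493066240000, c(24,3) = 159539850276066860544000.

96538966652493066240000, 159539850276066860544000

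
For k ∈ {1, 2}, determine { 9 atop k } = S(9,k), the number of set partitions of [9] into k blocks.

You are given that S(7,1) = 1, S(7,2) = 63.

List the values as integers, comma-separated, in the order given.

r8: T_8,1=1×1+0=1; T_8,2=2×63+1=127
r9: T_9,1=1×1+0=1; T_9,2=2×127+1=255
Read S(9,1) = 1, S(9,2) = 255.

1, 255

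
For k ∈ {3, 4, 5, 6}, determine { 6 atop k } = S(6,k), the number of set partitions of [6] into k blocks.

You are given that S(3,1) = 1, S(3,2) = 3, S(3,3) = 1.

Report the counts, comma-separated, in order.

90, 65, 15, 1

row 4: T[4][1]=1·1+0=1  T[4][2]=2·3+1=7  T[4][3]=3·1+3=6  T[4][4]=4·0+1=1
row 5: T[5][2]=2·7+1=15  T[5][3]=3·6+7=25  T[5][4]=4·1+6=10  T[5][5]=5·0+1=1
row 6: T[6][3]=3·25+15=90  T[6][4]=4·10+25=65  T[6][5]=5·1+10=15  T[6][6]=6·0+1=1
Read S(6,3) = 90, S(6,4) = 65, S(6,5) = 15, S(6,6) = 1.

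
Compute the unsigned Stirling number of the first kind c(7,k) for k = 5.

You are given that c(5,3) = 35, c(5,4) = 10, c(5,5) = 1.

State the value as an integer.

i=6: T(6,4)=35+5·10=85 | T(6,5)=10+5·1=15
i=7: T(7,5)=85+6·15=175
Read c(7,5) = 175.

175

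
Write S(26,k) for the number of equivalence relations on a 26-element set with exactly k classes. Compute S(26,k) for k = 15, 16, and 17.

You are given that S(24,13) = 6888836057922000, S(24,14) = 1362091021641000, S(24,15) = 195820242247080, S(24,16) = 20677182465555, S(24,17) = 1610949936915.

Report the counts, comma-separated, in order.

90449030191104000, 12725877242482560, 1343731795378830

r25: T_25,14=14×1362091021641000+6888836057922000=25958110360896000; T_25,15=15×195820242247080+1362091021641000=4299394655347200; T_25,16=16×20677182465555+195820242247080=526655161695960; T_25,17=17×1610949936915+20677182465555=48063331393110
r26: T_26,15=15×4299394655347200+25958110360896000=90449030191104000; T_26,16=16×526655161695960+4299394655347200=12725877242482560; T_26,17=17×48063331393110+526655161695960=1343731795378830
Read S(26,15) = 90449030191104000, S(26,16) = 12725877242482560, S(26,17) = 1343731795378830.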